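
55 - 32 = 23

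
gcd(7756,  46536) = 7756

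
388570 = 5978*65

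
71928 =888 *81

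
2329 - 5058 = -2729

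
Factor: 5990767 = 71^1* 84377^1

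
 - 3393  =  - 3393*1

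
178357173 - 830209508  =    -  651852335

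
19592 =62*316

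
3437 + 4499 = 7936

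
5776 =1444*4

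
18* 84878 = 1527804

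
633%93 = 75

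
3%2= 1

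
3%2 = 1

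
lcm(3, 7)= 21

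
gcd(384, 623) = 1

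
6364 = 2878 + 3486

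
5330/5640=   533/564 = 0.95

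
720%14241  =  720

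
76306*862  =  65775772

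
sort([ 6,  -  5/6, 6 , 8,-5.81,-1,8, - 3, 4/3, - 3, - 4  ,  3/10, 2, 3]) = [ - 5.81,-4, - 3 ,- 3, - 1,- 5/6, 3/10, 4/3, 2,3, 6,  6,8, 8 ]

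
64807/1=64807 = 64807.00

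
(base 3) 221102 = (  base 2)1010101110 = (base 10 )686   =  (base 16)2ae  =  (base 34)k6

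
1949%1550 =399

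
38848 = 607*64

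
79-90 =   -  11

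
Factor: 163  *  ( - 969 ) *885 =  - 3^2*5^1*17^1*19^1*59^1*163^1 = - 139783095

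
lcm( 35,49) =245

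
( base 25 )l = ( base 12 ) 19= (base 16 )15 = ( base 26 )l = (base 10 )21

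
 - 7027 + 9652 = 2625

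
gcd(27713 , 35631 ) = 3959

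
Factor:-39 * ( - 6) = 2^1*3^2*13^1 = 234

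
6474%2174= 2126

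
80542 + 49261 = 129803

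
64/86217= 64/86217  =  0.00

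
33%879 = 33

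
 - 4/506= - 2/253= - 0.01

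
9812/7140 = 1+668/1785 =1.37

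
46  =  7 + 39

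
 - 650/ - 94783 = 50/7291=0.01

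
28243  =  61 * 463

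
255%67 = 54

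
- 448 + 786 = 338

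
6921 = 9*769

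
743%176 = 39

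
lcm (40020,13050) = 600300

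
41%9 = 5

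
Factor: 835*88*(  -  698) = -51289040 = - 2^4*5^1*11^1*167^1*349^1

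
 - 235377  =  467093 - 702470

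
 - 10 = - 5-5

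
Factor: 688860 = 2^2*3^2*5^1*43^1*89^1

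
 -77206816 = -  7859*9824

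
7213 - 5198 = 2015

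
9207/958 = 9207/958 = 9.61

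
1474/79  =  18+ 52/79 = 18.66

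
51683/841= 51683/841 = 61.45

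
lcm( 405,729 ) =3645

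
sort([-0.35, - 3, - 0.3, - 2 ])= [ - 3 ,-2, - 0.35, - 0.3]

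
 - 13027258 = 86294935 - 99322193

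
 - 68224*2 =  - 136448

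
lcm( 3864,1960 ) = 135240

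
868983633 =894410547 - 25426914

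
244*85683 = 20906652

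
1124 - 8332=  -  7208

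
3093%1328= 437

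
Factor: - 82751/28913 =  - 83/29 = - 29^( - 1) * 83^1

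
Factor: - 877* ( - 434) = 2^1*7^1*31^1*877^1=380618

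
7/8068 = 7/8068=0.00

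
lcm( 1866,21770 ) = 65310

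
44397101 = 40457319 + 3939782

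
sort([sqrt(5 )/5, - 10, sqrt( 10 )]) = [  -  10,sqrt( 5 )/5, sqrt( 10) ]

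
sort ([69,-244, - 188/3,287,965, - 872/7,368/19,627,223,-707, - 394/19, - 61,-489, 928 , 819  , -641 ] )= [ - 707,-641, - 489, - 244,-872/7, - 188/3,  -  61, - 394/19,  368/19,69, 223, 287, 627,  819,928 , 965] 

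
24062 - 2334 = 21728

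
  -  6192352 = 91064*( - 68 )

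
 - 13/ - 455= 1/35= 0.03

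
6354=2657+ 3697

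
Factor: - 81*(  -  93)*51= 384183 = 3^6*17^1 * 31^1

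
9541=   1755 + 7786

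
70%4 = 2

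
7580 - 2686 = 4894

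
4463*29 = 129427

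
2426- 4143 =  - 1717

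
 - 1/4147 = - 1+4146/4147 = - 0.00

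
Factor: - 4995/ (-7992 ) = 5/8 =2^ ( - 3)*5^1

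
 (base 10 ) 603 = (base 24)113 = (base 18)1f9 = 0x25B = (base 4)21123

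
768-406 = 362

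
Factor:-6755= -5^1*7^1*193^1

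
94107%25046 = 18969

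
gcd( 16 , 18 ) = 2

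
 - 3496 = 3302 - 6798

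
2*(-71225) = -142450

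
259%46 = 29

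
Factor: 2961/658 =2^( - 1 ) * 3^2 =9/2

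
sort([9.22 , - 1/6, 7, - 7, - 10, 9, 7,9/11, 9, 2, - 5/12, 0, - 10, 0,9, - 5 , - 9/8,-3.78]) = [ - 10, - 10 ,  -  7,-5  ,- 3.78, - 9/8,-5/12,-1/6, 0, 0, 9/11, 2,  7 , 7, 9, 9, 9,  9.22]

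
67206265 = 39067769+28138496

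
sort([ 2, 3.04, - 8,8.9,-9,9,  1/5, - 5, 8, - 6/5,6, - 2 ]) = [ - 9,-8,  -  5, - 2, - 6/5, 1/5, 2,3.04, 6, 8, 8.9,9]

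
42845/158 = 271 + 27/158 =271.17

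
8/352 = 1/44 = 0.02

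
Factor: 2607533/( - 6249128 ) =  - 2^( - 3 )*23^1*97^(-1 )*8053^ ( - 1)*113371^1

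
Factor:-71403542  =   - 2^1*7^1*5100253^1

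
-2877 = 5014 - 7891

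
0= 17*0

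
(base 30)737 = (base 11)4896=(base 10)6397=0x18fd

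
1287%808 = 479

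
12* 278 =3336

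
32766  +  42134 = 74900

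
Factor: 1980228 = 2^2*3^1*17^2*571^1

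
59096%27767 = 3562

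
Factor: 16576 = 2^6*7^1 * 37^1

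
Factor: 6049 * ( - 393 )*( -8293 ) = 3^1*23^1*131^1 *263^1*8293^1 = 19714592301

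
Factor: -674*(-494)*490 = 2^3*5^1*7^2 * 13^1*19^1*337^1 = 163148440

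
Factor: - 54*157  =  -8478 = - 2^1*3^3*157^1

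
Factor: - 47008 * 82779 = - 3891275232 =- 2^5*3^1*13^1 * 41^1* 113^1*673^1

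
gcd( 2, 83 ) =1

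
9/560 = 9/560 = 0.02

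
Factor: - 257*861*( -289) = 3^1 * 7^1*17^2*41^1*257^1 = 63949053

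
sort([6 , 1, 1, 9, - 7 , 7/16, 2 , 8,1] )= [ - 7  ,  7/16,1, 1, 1,2,6  ,  8, 9] 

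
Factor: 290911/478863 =3^(  -  2 ) * 7^( - 1 )*  11^ ( - 1 )*421^1 = 421/693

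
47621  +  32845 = 80466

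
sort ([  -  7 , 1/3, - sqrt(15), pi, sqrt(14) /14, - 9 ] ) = [ - 9,-7, - sqrt(  15 ) , sqrt( 14)/14,1/3,  pi] 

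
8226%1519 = 631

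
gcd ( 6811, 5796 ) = 7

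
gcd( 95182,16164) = 2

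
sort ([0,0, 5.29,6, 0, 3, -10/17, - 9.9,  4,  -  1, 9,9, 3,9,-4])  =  [-9.9 , - 4,-1, - 10/17, 0,0,0,3,  3,4,5.29, 6, 9, 9 , 9] 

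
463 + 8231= 8694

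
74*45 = 3330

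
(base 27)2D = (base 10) 67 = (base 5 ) 232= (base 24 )2J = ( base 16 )43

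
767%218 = 113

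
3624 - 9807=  - 6183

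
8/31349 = 8/31349 = 0.00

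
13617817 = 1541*8837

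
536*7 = 3752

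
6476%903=155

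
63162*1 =63162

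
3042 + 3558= 6600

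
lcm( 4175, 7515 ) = 37575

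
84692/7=12098 + 6/7 = 12098.86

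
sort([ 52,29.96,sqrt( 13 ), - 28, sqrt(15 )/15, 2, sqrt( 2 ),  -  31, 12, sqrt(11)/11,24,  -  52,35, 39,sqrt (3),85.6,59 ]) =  [ - 52, - 31, - 28 , sqrt( 15 )/15,sqrt(11 )/11, sqrt(2 ), sqrt(3), 2, sqrt(13), 12,24,29.96, 35, 39, 52 , 59, 85.6]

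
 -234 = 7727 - 7961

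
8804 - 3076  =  5728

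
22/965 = 22/965 = 0.02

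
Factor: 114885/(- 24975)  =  -5^( -1 )*23^1=- 23/5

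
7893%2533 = 294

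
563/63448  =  563/63448 =0.01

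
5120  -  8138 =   -  3018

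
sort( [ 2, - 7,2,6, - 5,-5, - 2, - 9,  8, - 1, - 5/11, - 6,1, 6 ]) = [ - 9, - 7, - 6, - 5, - 5, - 2, - 1,  -  5/11,1,2,2,6,6 , 8] 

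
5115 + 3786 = 8901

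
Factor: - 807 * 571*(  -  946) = 2^1*3^1*11^1*43^1 * 269^1*571^1 =435913962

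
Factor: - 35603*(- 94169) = 3352698907 = 35603^1* 94169^1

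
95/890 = 19/178 = 0.11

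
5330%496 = 370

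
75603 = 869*87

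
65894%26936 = 12022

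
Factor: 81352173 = 3^1*7^1*23^1 * 43^1*3917^1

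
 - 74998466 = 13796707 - 88795173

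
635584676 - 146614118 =488970558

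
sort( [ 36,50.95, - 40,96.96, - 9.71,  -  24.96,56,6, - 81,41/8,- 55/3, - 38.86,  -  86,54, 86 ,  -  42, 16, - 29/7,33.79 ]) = [ - 86, - 81, - 42, - 40 , - 38.86 , - 24.96, - 55/3, -9.71, - 29/7 , 41/8,6 , 16,33.79 , 36,50.95, 54,56,86,  96.96] 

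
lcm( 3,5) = 15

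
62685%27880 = 6925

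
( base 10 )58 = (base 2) 111010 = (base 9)64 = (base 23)2c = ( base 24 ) 2a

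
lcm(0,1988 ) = 0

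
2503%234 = 163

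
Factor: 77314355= 5^1*15462871^1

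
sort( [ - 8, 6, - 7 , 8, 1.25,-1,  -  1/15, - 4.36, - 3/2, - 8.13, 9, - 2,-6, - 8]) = [ - 8.13,-8, - 8, - 7, - 6, - 4.36, - 2, - 3/2,- 1, - 1/15,1.25, 6, 8, 9]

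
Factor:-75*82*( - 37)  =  227550  =  2^1*3^1*5^2* 37^1 *41^1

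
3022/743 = 3022/743 = 4.07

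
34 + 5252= 5286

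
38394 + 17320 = 55714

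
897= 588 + 309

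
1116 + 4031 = 5147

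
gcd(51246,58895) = 1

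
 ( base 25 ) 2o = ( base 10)74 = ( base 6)202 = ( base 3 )2202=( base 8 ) 112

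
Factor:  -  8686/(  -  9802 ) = 4343/4901 = 13^(- 2)*29^( - 1) * 43^1*101^1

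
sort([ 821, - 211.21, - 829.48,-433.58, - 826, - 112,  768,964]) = [  -  829.48, - 826, - 433.58, - 211.21 ,-112, 768, 821,964]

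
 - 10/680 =-1 + 67/68 = -  0.01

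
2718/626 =1359/313= 4.34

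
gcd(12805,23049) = 2561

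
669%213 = 30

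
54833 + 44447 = 99280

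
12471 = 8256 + 4215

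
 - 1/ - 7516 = 1/7516 = 0.00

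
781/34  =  22 + 33/34 = 22.97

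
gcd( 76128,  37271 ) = 793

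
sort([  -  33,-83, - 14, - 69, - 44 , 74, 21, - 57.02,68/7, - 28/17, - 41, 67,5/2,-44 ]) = [ - 83, - 69, - 57.02,  -  44, - 44, - 41, - 33, - 14,-28/17,5/2, 68/7, 21,  67,  74]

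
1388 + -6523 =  -5135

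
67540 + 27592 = 95132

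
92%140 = 92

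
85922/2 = 42961 = 42961.00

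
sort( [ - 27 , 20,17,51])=[ - 27, 17, 20,51 ]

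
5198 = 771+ 4427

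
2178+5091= 7269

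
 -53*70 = -3710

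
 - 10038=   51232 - 61270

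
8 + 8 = 16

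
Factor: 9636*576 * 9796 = 54371091456 = 2^10 * 3^3*11^1 * 31^1*73^1*79^1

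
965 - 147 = 818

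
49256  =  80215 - 30959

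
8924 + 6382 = 15306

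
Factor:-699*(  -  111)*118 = 2^1*3^2*37^1*59^1*233^1 = 9155502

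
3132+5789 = 8921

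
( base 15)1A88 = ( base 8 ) 13171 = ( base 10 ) 5753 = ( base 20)e7d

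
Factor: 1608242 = 2^1*37^1 * 103^1*211^1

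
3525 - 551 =2974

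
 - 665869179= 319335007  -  985204186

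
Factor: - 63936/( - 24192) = 2^( - 1)*7^( - 1)*37^1=37/14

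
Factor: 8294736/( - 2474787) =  - 2^4*7^(- 1)*191^( - 1)* 617^( - 1)*172807^1=- 2764912/824929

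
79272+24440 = 103712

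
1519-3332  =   - 1813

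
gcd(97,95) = 1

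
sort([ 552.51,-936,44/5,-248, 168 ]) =[ - 936,  -  248, 44/5, 168 , 552.51 ]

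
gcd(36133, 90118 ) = 1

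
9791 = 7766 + 2025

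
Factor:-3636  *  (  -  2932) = 2^4 * 3^2*101^1*733^1 = 10660752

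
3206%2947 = 259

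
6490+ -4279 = 2211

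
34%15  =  4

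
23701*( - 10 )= - 237010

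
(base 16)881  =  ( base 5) 32202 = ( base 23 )42F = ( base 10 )2177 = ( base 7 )6230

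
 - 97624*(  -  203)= 19817672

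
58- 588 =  - 530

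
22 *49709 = 1093598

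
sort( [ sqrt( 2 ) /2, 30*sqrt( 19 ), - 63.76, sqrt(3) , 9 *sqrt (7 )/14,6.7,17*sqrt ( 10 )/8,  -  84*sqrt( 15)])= [ - 84*sqrt(15),-63.76, sqrt( 2 )/2,9 * sqrt( 7 )/14, sqrt(3), 6.7, 17*sqrt ( 10 )/8, 30*sqrt( 19 )]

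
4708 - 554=4154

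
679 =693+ - 14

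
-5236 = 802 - 6038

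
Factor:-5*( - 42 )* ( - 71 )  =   - 2^1*3^1*5^1  *7^1* 71^1 = -14910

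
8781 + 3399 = 12180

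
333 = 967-634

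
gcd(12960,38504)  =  8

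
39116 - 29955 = 9161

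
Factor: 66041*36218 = 2391872938= 2^1*7^1*13^1 * 199^1*66041^1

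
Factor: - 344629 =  - 344629^1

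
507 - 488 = 19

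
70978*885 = 62815530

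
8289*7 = 58023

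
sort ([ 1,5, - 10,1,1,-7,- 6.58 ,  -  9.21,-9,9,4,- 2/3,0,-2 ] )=[- 10,  -  9.21,  -  9, - 7,-6.58,-2, - 2/3, 0,1, 1,  1,4, 5, 9 ]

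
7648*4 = 30592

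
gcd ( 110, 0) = 110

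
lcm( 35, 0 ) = 0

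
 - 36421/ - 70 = 5203/10 = 520.30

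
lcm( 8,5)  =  40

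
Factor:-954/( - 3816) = 2^(- 2) = 1/4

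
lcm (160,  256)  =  1280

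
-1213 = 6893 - 8106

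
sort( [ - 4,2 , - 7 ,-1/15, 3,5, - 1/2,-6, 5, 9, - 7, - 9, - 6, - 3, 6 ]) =[  -  9, - 7, - 7,- 6, - 6, - 4,  -  3, - 1/2,  -  1/15, 2,  3 , 5, 5, 6, 9 ]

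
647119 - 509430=137689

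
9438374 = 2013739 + 7424635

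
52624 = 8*6578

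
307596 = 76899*4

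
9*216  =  1944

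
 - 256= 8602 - 8858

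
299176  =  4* 74794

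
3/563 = 3/563 = 0.01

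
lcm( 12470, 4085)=236930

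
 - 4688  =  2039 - 6727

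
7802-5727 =2075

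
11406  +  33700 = 45106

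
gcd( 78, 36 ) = 6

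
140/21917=20/3131 = 0.01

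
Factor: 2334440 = 2^3* 5^1 * 17^1*3433^1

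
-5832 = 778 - 6610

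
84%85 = 84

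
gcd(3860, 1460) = 20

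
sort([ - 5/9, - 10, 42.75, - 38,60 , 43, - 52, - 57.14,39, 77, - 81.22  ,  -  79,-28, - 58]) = [ - 81.22, - 79, - 58, - 57.14, - 52, - 38, - 28, - 10, - 5/9,39, 42.75, 43,60, 77] 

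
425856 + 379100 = 804956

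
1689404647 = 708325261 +981079386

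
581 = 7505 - 6924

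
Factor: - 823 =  - 823^1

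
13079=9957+3122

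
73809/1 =73809 = 73809.00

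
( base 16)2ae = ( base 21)1BE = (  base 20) 1E6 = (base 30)MQ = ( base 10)686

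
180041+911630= 1091671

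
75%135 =75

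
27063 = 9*3007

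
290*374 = 108460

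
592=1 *592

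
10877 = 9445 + 1432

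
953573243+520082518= 1473655761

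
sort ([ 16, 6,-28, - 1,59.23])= [ - 28, - 1, 6, 16, 59.23]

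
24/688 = 3/86 = 0.03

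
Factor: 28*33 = 924= 2^2* 3^1*7^1*11^1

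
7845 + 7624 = 15469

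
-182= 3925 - 4107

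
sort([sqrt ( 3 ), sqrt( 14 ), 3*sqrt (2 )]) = [sqrt(  3) , sqrt(14 ), 3*sqrt(2)]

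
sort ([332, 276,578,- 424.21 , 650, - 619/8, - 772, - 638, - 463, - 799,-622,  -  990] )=[ - 990,- 799, - 772,-638, - 622, - 463, - 424.21, - 619/8,276,332, 578, 650 ] 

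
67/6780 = 67/6780 = 0.01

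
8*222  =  1776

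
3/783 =1/261 = 0.00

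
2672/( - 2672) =-1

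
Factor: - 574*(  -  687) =394338 =2^1*3^1*7^1*41^1*229^1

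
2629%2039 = 590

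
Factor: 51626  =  2^1*83^1* 311^1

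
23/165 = 23/165 = 0.14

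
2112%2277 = 2112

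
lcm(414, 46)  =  414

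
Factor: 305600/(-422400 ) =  - 2^(-3)*3^( - 1)*11^( - 1) *191^1 = - 191/264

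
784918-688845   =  96073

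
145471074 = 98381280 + 47089794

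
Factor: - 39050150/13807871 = -2^1 * 5^2*7^( - 1) * 11^( - 1)*103^( - 1)*1741^( - 1)*781003^1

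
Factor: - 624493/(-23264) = 2^( - 5) * 859^1 = 859/32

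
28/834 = 14/417  =  0.03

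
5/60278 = 5/60278 = 0.00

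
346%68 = 6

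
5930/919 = 5930/919 = 6.45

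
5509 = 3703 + 1806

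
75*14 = 1050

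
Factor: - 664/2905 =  - 2^3*5^( - 1)*7^( - 1) = - 8/35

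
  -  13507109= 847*(-15947)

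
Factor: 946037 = 946037^1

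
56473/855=66 + 43/855 =66.05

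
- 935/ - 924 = 1 +1/84 = 1.01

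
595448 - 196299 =399149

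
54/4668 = 9/778 = 0.01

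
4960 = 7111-2151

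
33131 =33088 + 43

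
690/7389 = 230/2463 = 0.09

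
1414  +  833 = 2247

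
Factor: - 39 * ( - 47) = 3^1*13^1*47^1  =  1833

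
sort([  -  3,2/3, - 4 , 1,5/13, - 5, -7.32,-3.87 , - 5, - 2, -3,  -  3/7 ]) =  [ -7.32, - 5,- 5, - 4, - 3.87,  -  3, - 3, - 2, - 3/7, 5/13, 2/3,1] 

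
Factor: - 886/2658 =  - 3^( - 1) = -1/3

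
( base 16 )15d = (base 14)1AD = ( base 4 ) 11131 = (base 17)139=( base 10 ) 349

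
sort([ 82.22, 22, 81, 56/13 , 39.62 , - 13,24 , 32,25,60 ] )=[-13,56/13,22, 24 , 25,32, 39.62, 60 , 81 , 82.22 ]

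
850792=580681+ 270111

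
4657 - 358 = 4299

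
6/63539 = 6/63539 = 0.00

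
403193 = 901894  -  498701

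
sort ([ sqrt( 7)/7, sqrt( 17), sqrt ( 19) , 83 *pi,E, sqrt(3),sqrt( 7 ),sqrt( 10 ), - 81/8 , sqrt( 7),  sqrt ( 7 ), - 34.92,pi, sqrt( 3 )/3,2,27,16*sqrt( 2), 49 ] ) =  [ - 34.92 , - 81/8, sqrt(7)/7,sqrt(3) /3,sqrt( 3 ), 2,sqrt( 7), sqrt(7),sqrt( 7), E, pi,sqrt( 10 ),sqrt ( 17), sqrt( 19 ),16 * sqrt ( 2), 27, 49,83*pi ] 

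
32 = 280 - 248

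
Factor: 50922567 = 3^3* 1886021^1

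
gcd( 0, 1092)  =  1092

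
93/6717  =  31/2239= 0.01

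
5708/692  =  1427/173 = 8.25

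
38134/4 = 9533 + 1/2 = 9533.50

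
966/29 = 33 + 9/29=33.31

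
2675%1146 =383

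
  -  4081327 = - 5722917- - 1641590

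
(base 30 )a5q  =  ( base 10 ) 9176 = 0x23D8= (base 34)7vu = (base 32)8uo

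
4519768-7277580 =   -  2757812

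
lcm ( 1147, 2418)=89466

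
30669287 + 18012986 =48682273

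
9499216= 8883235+615981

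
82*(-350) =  - 28700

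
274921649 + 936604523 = 1211526172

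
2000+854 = 2854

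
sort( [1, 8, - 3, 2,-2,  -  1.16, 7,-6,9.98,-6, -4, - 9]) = [  -  9, - 6 ,-6,-4, - 3 , -2,-1.16,1 , 2 , 7, 8, 9.98] 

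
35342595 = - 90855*( - 389)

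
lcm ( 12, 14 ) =84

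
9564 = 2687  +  6877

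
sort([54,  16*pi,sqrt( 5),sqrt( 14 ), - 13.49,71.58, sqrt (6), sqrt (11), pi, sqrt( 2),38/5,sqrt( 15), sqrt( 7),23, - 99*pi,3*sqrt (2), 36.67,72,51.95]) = [ - 99 * pi, - 13.49,sqrt(2),sqrt(5),sqrt( 6),sqrt(7),pi,sqrt(11 ),sqrt(14),sqrt(15),3*sqrt(2),38/5, 23,36.67,16*pi, 51.95,54,71.58,72]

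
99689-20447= 79242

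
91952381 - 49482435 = 42469946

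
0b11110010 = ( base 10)242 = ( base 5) 1432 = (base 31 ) 7P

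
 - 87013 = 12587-99600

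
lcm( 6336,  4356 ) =69696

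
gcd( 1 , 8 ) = 1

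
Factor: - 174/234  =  -3^(-1) * 13^(  -  1)*29^1 = -29/39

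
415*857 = 355655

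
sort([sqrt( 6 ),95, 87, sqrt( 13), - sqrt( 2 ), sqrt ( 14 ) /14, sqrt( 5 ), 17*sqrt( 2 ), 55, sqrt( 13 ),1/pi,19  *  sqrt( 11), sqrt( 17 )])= [ - sqrt (2 ), sqrt(14) /14, 1/pi,sqrt( 5 ), sqrt( 6 ), sqrt (13),  sqrt(13), sqrt(17), 17 * sqrt(2), 55,19 * sqrt (11),87,95]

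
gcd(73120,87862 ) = 2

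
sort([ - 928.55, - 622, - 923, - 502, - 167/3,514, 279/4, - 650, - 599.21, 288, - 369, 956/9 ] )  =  [-928.55,-923,  -  650, - 622, - 599.21, - 502, - 369,- 167/3, 279/4, 956/9, 288, 514]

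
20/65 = 4/13 = 0.31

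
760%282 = 196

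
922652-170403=752249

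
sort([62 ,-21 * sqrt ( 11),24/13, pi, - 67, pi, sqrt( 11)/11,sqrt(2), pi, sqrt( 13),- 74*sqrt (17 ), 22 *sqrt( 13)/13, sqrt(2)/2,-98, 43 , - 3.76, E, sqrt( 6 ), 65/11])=[-74*sqrt( 17),-98, - 21 * sqrt(11), - 67, - 3.76, sqrt ( 11)/11,sqrt (2 ) /2,sqrt( 2), 24/13,sqrt(6), E, pi , pi,pi,sqrt (13), 65/11, 22*sqrt( 13)/13, 43, 62 ]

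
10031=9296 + 735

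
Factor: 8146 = 2^1 * 4073^1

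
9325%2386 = 2167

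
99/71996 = 99/71996 = 0.00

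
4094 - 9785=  - 5691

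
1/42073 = 1/42073 = 0.00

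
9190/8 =4595/4 = 1148.75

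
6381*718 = 4581558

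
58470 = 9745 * 6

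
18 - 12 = 6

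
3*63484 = 190452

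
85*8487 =721395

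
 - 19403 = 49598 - 69001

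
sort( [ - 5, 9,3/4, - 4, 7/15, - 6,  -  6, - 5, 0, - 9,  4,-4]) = [ - 9, - 6, - 6, - 5, - 5, - 4, - 4 , 0  ,  7/15,3/4, 4, 9]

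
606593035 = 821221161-214628126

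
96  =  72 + 24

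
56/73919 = 56/73919 = 0.00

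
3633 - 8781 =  - 5148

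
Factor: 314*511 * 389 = 62416606 = 2^1*7^1*73^1*157^1 * 389^1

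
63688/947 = 67 + 239/947 = 67.25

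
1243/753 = 1+490/753 = 1.65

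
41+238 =279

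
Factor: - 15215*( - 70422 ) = 2^1*3^1*5^1*11^2*17^1*97^1 * 179^1 = 1071470730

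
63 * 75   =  4725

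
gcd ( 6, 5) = 1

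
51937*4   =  207748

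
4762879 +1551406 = 6314285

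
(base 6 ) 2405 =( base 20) 191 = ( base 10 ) 581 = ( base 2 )1001000101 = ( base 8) 1105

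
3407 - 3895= - 488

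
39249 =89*441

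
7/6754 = 7/6754 = 0.00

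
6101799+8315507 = 14417306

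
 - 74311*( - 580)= 43100380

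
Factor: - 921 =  - 3^1*307^1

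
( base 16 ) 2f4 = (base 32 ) nk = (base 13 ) 462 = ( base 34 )m8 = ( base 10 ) 756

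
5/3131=5/3131 =0.00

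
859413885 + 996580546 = 1855994431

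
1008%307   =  87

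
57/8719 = 57/8719 = 0.01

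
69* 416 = 28704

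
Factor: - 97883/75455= - 5^(-1)*15091^(  -  1 )*97883^1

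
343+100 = 443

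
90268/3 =90268/3= 30089.33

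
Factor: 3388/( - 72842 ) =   -  2^1*43^( -1 ) = - 2/43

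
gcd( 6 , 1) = 1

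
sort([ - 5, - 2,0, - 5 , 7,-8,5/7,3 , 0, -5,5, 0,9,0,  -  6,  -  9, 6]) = [  -  9, - 8,-6, - 5, - 5,  -  5,  -  2,0, 0,0, 0, 5/7, 3,5,6 , 7, 9 ] 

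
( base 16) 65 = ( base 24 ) 45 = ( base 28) 3h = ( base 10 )101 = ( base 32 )35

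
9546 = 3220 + 6326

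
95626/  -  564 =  - 170 + 127/282 = - 169.55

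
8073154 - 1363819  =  6709335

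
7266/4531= 7266/4531 = 1.60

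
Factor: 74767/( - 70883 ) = - 77/73= - 7^1*11^1*73^(-1)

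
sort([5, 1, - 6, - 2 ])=[  -  6,  -  2,1, 5] 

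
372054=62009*6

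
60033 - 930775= - 870742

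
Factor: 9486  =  2^1*3^2*17^1*31^1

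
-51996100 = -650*79994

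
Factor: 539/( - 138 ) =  - 2^( - 1)*3^(-1 )*7^2* 11^1*23^( - 1 )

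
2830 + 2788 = 5618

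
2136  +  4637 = 6773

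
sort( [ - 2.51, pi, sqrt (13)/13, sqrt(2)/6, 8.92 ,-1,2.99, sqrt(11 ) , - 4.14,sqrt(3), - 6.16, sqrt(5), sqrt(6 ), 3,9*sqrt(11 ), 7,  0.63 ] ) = [ - 6.16, - 4.14, - 2.51, -1,sqrt( 2)/6, sqrt( 13) /13,0.63, sqrt(3 ), sqrt(5 ), sqrt ( 6),  2.99,3, pi,sqrt( 11 ),7,8.92,9*sqrt( 11 ) ]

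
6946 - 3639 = 3307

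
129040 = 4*32260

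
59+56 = 115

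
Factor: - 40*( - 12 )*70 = 2^6*3^1*5^2  *  7^1 = 33600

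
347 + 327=674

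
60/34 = 30/17 = 1.76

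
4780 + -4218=562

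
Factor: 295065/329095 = 3^2*13^( - 1 )*61^( - 1)*79^1 = 711/793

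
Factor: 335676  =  2^2*3^1*11^1*2543^1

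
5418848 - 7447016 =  - 2028168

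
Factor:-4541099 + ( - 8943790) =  - 3^2*11^1*19^1*67^1 * 107^1 = -13484889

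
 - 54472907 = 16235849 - 70708756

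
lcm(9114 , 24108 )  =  747348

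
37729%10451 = 6376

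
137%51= 35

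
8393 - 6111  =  2282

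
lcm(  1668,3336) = 3336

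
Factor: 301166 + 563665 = 864831 = 3^1*  11^1*73^1*359^1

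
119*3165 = 376635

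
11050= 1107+9943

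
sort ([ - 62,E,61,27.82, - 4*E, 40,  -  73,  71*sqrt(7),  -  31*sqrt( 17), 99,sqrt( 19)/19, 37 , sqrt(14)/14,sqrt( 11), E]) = [ - 31*sqrt( 17), - 73, - 62 , - 4*E,  sqrt( 19)/19, sqrt( 14)/14 , E , E,  sqrt(11),  27.82, 37,40,61,99, 71* sqrt( 7)]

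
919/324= 919/324= 2.84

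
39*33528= 1307592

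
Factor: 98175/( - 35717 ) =-3^1*5^2* 7^1*191^( - 1) = - 525/191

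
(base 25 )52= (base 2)1111111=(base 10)127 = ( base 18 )71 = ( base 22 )5H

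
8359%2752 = 103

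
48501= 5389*9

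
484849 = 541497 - 56648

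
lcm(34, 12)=204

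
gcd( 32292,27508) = 1196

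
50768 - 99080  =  -48312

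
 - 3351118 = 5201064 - 8552182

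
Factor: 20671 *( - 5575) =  - 115240825 =- 5^2*7^1*223^1*2953^1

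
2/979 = 2/979 = 0.00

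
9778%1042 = 400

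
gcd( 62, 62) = 62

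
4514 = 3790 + 724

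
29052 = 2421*12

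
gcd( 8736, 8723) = 13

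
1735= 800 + 935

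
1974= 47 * 42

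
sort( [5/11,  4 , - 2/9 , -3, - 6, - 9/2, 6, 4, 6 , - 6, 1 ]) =[-6, - 6, -9/2, - 3, - 2/9,  5/11,  1, 4,4, 6, 6]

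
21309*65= 1385085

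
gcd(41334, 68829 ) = 3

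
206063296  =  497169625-291106329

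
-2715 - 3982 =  - 6697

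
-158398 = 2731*( - 58 )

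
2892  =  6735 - 3843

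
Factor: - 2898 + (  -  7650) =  - 2^2*3^2*293^1 = - 10548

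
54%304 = 54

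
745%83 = 81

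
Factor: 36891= 3^2* 4099^1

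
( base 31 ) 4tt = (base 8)11244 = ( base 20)bic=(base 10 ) 4772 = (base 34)44C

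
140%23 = 2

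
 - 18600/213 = -6200/71 = - 87.32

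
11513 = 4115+7398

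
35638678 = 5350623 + 30288055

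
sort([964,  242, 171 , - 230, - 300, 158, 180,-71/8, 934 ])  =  [ - 300, - 230, - 71/8 , 158,171, 180, 242, 934, 964]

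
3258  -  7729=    - 4471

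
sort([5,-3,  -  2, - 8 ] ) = [- 8, - 3, - 2,5 ]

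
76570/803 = 95 + 285/803 = 95.35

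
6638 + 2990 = 9628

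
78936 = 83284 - 4348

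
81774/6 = 13629 = 13629.00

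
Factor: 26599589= 907^1*29327^1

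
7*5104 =35728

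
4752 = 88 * 54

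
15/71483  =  15/71483 = 0.00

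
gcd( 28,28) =28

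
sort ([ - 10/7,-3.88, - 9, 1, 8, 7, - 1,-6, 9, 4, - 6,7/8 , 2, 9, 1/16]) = [ - 9,  -  6, - 6,  -  3.88,  -  10/7,-1, 1/16, 7/8, 1, 2 , 4, 7,  8, 9, 9]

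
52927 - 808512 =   -  755585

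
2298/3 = 766 = 766.00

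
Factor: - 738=-2^1*3^2*41^1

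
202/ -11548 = -1 + 5673/5774 = -  0.02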